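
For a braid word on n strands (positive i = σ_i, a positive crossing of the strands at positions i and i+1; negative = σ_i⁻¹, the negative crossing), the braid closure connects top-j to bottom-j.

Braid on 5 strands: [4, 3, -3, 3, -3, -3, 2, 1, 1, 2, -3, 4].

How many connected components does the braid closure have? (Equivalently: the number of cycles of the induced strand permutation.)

5

Derivation:
Track the strand permutation on 5 strands, starting from identity.
  step 1: s4 swaps positions 4,5 -> [1 2 3 5 4]
  step 2: s3 swaps positions 3,4 -> [1 2 5 3 4]
  step 3: s3^-1 swaps positions 3,4 -> [1 2 3 5 4]
  step 4: s3 swaps positions 3,4 -> [1 2 5 3 4]
  step 5: s3^-1 swaps positions 3,4 -> [1 2 3 5 4]
  step 6: s3^-1 swaps positions 3,4 -> [1 2 5 3 4]
  step 7: s2 swaps positions 2,3 -> [1 5 2 3 4]
  step 8: s1 swaps positions 1,2 -> [5 1 2 3 4]
  step 9: s1 swaps positions 1,2 -> [1 5 2 3 4]
  step 10: s2 swaps positions 2,3 -> [1 2 5 3 4]
  step 11: s3^-1 swaps positions 3,4 -> [1 2 3 5 4]
  step 12: s4 swaps positions 4,5 -> [1 2 3 4 5]
Final permutation (position -> original strand): [1 2 3 4 5]
Closure components = cycle count of this permutation = 5.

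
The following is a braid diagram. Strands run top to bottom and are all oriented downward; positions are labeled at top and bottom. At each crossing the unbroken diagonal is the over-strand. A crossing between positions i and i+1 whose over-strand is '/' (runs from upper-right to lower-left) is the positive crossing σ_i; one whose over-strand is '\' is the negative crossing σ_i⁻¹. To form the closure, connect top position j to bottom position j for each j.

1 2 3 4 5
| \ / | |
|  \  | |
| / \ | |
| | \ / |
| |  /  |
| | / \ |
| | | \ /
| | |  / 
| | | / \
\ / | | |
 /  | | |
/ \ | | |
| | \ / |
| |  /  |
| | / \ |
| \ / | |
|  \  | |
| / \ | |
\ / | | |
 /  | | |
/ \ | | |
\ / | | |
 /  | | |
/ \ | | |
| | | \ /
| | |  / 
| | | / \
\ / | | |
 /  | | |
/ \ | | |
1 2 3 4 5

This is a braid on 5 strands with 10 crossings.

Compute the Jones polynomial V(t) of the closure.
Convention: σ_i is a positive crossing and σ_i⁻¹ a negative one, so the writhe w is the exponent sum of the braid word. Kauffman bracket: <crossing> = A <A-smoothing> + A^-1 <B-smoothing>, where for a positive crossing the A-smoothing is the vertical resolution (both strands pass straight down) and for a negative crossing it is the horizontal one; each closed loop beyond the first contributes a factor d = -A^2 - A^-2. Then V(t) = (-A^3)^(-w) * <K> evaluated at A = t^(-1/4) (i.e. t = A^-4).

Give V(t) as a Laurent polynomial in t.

Reading the diagram top to bottom ('/'-over between positions i,i+1 = s_i, '\'-over = s_i^-1): braid word = s2^-1 s3 s4 s1 s3 s2^-1 s1 s1 s4 s1.
Braid: s2^-1 s3 s4 s1 s3 s2^-1 s1 s1 s4 s1 on 5 strands, 10 crossings.
Writhe w = (#positive) - (#negative) = 8 - 2 = 6.
State-sum expansion of <K>. There are 2^10 = 1024 states.
Each crossing splits two ways (0=vertical, 1=horizontal). The state's weight is A^(#A-smoothings - #B-smoothings) * d^(loops - 1).
Tabulate the states by total A-exponent and number of loops L (A-exp: L × count):
  A^10: L=5 ×1
  A^8: L=4 ×10
  A^6: L=3 ×39, L=5 ×6
  A^4: L=2 ×68, L=4 ×51, L=6 ×1
  A^2: L=1 ×44, L=3 ×139, L=5 ×27
  A^0: L=2 ×126, L=4 ×118, L=6 ×8
  A^-2: L=1 ×11, L=3 ×140, L=5 ×58, L=7 ×1
  A^-4: L=2 ×19, L=4 ×85, L=6 ×16
  A^-6: L=3 ×15, L=5 ×28, L=7 ×2
  A^-8: L=4 ×6, L=6 ×4
  A^-10: L=5 ×1
Each group contributes A^e * Σ count * d^(L-1):
Powers of d = -A^2 - A^-2: d^2 = A^4 + 2 + A^-4; d^3 = -A^6 - 3*A^2 - 3*A^-2 - A^-6; d^4 = A^8 + 4*A^4 + 6 + 4*A^-4 + A^-8; d^5 = -A^10 - 5*A^6 - 10*A^2 - 10*A^-2 - 5*A^-6 - A^-10; d^6 = A^12 + 6*A^8 + 15*A^4 + 20 + 15*A^-4 + 6*A^-8 + A^-12.
  A^10 * (d^4) = A^18 + 4*A^14 + 6*A^10 + 4*A^6 + A^2
  A^8 * (10*d^3) = -10*A^14 - 30*A^10 - 30*A^6 - 10*A^2
  A^6 * (39*d^2 + 6*d^4) = 6*A^14 + 63*A^10 + 114*A^6 + 63*A^2 + 6*A^-2
  A^4 * (68*d + 51*d^3 + d^5) = -A^14 - 56*A^10 - 231*A^6 - 231*A^2 - 56*A^-2 - A^-6
  A^2 * (44 + 139*d^2 + 27*d^4) = 27*A^10 + 247*A^6 + 484*A^2 + 247*A^-2 + 27*A^-6
  A^0 * (126*d + 118*d^3 + 8*d^5) = -8*A^10 - 158*A^6 - 560*A^2 - 560*A^-2 - 158*A^-6 - 8*A^-10
  A^-2 * (11 + 140*d^2 + 58*d^4 + d^6) = A^10 + 64*A^6 + 387*A^2 + 659*A^-2 + 387*A^-6 + 64*A^-10 + A^-14
  A^-4 * (19*d + 85*d^3 + 16*d^5) = -16*A^6 - 165*A^2 - 434*A^-2 - 434*A^-6 - 165*A^-10 - 16*A^-14
  A^-6 * (15*d^2 + 28*d^4 + 2*d^6) = 2*A^6 + 40*A^2 + 157*A^-2 + 238*A^-6 + 157*A^-10 + 40*A^-14 + 2*A^-18
  A^-8 * (6*d^3 + 4*d^5) = -4*A^2 - 26*A^-2 - 58*A^-6 - 58*A^-10 - 26*A^-14 - 4*A^-18
  A^-10 * (d^4) = A^-2 + 4*A^-6 + 6*A^-10 + 4*A^-14 + A^-18
Summing the groups: <K> = A^18 - A^14 + 3*A^10 - 4*A^6 + 5*A^2 - 6*A^-2 + 5*A^-6 - 4*A^-10 + 3*A^-14 - A^-18
Normalise by the writhe: (-A^3)^(-w) = (-A^3)^(-6) = A^-18, so f(A) = A^-18 * <K> = 1 - A^-4 + 3*A^-8 - 4*A^-12 + 5*A^-16 - 6*A^-20 + 5*A^-24 - 4*A^-28 + 3*A^-32 - A^-36.
Substitute A = t^(-1/4), i.e. A^e → t^(-e/4): V(t) = -t^9 + 3*t^8 - 4*t^7 + 5*t^6 - 6*t^5 + 5*t^4 - 4*t^3 + 3*t^2 - t + 1

Answer: -t^9 + 3*t^8 - 4*t^7 + 5*t^6 - 6*t^5 + 5*t^4 - 4*t^3 + 3*t^2 - t + 1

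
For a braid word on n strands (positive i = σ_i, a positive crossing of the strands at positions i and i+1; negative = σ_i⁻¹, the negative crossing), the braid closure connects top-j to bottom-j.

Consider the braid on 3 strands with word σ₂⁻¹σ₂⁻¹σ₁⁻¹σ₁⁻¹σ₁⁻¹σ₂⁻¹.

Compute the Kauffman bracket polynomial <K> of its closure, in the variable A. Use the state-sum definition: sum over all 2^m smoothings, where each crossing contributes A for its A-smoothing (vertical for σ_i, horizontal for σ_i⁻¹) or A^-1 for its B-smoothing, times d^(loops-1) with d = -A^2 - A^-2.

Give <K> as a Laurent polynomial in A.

Braid: s2^-1 s2^-1 s1^-1 s1^-1 s1^-1 s2^-1 on 3 strands, 6 crossings.
Writhe w = (#positive) - (#negative) = 0 - 6 = -6.
Enumerate smoothing states for the bracket polynomial. There are 2^6 = 64 states.
For each crossing: s=0 is the vertical smoothing, s=1 horizontal. Crossing k contributes A^(sign_k * (1 - 2*s_k)); loop factor d = -A^2 - A^-2.
Tabulate the states by total A-exponent and number of loops L (A-exp: L × count):
  A^6: L=5 ×1
  A^4: L=4 ×6
  A^2: L=3 ×15
  A^0: L=2 ×18, L=4 ×2
  A^-2: L=1 ×9, L=3 ×6
  A^-4: L=2 ×6
  A^-6: L=3 ×1
Each group contributes A^e * Σ count * d^(L-1):
Powers of d = -A^2 - A^-2: d^2 = A^4 + 2 + A^-4; d^3 = -A^6 - 3*A^2 - 3*A^-2 - A^-6; d^4 = A^8 + 4*A^4 + 6 + 4*A^-4 + A^-8.
  A^6 * (d^4) = A^14 + 4*A^10 + 6*A^6 + 4*A^2 + A^-2
  A^4 * (6*d^3) = -6*A^10 - 18*A^6 - 18*A^2 - 6*A^-2
  A^2 * (15*d^2) = 15*A^6 + 30*A^2 + 15*A^-2
  A^0 * (18*d + 2*d^3) = -2*A^6 - 24*A^2 - 24*A^-2 - 2*A^-6
  A^-2 * (9 + 6*d^2) = 6*A^2 + 21*A^-2 + 6*A^-6
  A^-4 * (6*d) = -6*A^-2 - 6*A^-6
  A^-6 * (d^2) = A^-2 + 2*A^-6 + A^-10
Summing the groups: <K> = A^14 - 2*A^10 + A^6 - 2*A^2 + 2*A^-2 + A^-10

Answer: A^14 - 2*A^10 + A^6 - 2*A^2 + 2*A^-2 + A^-10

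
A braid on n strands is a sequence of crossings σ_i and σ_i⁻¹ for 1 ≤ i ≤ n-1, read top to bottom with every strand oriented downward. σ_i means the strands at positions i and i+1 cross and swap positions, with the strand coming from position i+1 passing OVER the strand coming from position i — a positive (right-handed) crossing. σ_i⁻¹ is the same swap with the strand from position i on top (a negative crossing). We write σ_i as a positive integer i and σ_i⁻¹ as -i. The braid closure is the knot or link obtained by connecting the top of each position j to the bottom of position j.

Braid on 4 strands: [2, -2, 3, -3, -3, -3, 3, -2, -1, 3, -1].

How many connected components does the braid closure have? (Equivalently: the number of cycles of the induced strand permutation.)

3

Derivation:
Track the strand permutation on 4 strands, starting from identity.
  step 1: s2 swaps positions 2,3 -> [1 3 2 4]
  step 2: s2^-1 swaps positions 2,3 -> [1 2 3 4]
  step 3: s3 swaps positions 3,4 -> [1 2 4 3]
  step 4: s3^-1 swaps positions 3,4 -> [1 2 3 4]
  step 5: s3^-1 swaps positions 3,4 -> [1 2 4 3]
  step 6: s3^-1 swaps positions 3,4 -> [1 2 3 4]
  step 7: s3 swaps positions 3,4 -> [1 2 4 3]
  step 8: s2^-1 swaps positions 2,3 -> [1 4 2 3]
  step 9: s1^-1 swaps positions 1,2 -> [4 1 2 3]
  step 10: s3 swaps positions 3,4 -> [4 1 3 2]
  step 11: s1^-1 swaps positions 1,2 -> [1 4 3 2]
Final permutation (position -> original strand): [1 4 3 2]
Closure components = cycle count of this permutation = 3.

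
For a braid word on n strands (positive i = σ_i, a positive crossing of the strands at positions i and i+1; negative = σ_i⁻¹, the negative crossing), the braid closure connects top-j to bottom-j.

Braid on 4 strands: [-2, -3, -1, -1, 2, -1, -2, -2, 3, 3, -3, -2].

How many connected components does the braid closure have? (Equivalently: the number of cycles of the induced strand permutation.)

Track the strand permutation on 4 strands, starting from identity.
  step 1: s2^-1 swaps positions 2,3 -> [1 3 2 4]
  step 2: s3^-1 swaps positions 3,4 -> [1 3 4 2]
  step 3: s1^-1 swaps positions 1,2 -> [3 1 4 2]
  step 4: s1^-1 swaps positions 1,2 -> [1 3 4 2]
  step 5: s2 swaps positions 2,3 -> [1 4 3 2]
  step 6: s1^-1 swaps positions 1,2 -> [4 1 3 2]
  step 7: s2^-1 swaps positions 2,3 -> [4 3 1 2]
  step 8: s2^-1 swaps positions 2,3 -> [4 1 3 2]
  step 9: s3 swaps positions 3,4 -> [4 1 2 3]
  step 10: s3 swaps positions 3,4 -> [4 1 3 2]
  step 11: s3^-1 swaps positions 3,4 -> [4 1 2 3]
  step 12: s2^-1 swaps positions 2,3 -> [4 2 1 3]
Final permutation (position -> original strand): [4 2 1 3]
Closure components = cycle count of this permutation = 2.

Answer: 2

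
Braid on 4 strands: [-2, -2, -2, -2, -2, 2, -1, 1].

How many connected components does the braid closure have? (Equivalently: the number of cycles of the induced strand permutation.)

4

Derivation:
Track the strand permutation on 4 strands, starting from identity.
  step 1: s2^-1 swaps positions 2,3 -> [1 3 2 4]
  step 2: s2^-1 swaps positions 2,3 -> [1 2 3 4]
  step 3: s2^-1 swaps positions 2,3 -> [1 3 2 4]
  step 4: s2^-1 swaps positions 2,3 -> [1 2 3 4]
  step 5: s2^-1 swaps positions 2,3 -> [1 3 2 4]
  step 6: s2 swaps positions 2,3 -> [1 2 3 4]
  step 7: s1^-1 swaps positions 1,2 -> [2 1 3 4]
  step 8: s1 swaps positions 1,2 -> [1 2 3 4]
Final permutation (position -> original strand): [1 2 3 4]
Closure components = cycle count of this permutation = 4.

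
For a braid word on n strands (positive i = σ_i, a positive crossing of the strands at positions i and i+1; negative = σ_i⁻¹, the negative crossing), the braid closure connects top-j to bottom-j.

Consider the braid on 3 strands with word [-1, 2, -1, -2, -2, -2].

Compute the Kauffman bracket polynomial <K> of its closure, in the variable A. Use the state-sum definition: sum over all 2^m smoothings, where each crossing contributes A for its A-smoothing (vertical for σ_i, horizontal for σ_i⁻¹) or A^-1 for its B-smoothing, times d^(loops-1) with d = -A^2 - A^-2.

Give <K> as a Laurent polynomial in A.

Braid: s1^-1 s2 s1^-1 s2^-1 s2^-1 s2^-1 on 3 strands, 6 crossings.
Writhe w = (#positive) - (#negative) = 1 - 5 = -4.
Enumerate smoothing states for the bracket polynomial. There are 2^6 = 64 states.
Each crossing splits two ways (0=vertical, 1=horizontal). The state's weight is A^(#A-smoothings - #B-smoothings) * d^(loops - 1).
Tabulate the states by total A-exponent and number of loops L (A-exp: L × count):
  A^6: L=4 ×1
  A^4: L=3 ×6
  A^2: L=2 ×12, L=4 ×3
  A^0: L=1 ×9, L=3 ×10, L=5 ×1
  A^-2: L=2 ×12, L=4 ×3
  A^-4: L=1 ×2, L=3 ×4
  A^-6: L=2 ×1
Each group contributes A^e * Σ count * d^(L-1):
Powers of d = -A^2 - A^-2: d^2 = A^4 + 2 + A^-4; d^3 = -A^6 - 3*A^2 - 3*A^-2 - A^-6; d^4 = A^8 + 4*A^4 + 6 + 4*A^-4 + A^-8.
  A^6 * (d^3) = -A^12 - 3*A^8 - 3*A^4 - 1
  A^4 * (6*d^2) = 6*A^8 + 12*A^4 + 6
  A^2 * (12*d + 3*d^3) = -3*A^8 - 21*A^4 - 21 - 3*A^-4
  A^0 * (9 + 10*d^2 + d^4) = A^8 + 14*A^4 + 35 + 14*A^-4 + A^-8
  A^-2 * (12*d + 3*d^3) = -3*A^4 - 21 - 21*A^-4 - 3*A^-8
  A^-4 * (2 + 4*d^2) = 4 + 10*A^-4 + 4*A^-8
  A^-6 * (d) = -A^-4 - A^-8
Summing the groups: <K> = -A^12 + A^8 - A^4 + 2 - A^-4 + A^-8

Answer: -A^12 + A^8 - A^4 + 2 - A^-4 + A^-8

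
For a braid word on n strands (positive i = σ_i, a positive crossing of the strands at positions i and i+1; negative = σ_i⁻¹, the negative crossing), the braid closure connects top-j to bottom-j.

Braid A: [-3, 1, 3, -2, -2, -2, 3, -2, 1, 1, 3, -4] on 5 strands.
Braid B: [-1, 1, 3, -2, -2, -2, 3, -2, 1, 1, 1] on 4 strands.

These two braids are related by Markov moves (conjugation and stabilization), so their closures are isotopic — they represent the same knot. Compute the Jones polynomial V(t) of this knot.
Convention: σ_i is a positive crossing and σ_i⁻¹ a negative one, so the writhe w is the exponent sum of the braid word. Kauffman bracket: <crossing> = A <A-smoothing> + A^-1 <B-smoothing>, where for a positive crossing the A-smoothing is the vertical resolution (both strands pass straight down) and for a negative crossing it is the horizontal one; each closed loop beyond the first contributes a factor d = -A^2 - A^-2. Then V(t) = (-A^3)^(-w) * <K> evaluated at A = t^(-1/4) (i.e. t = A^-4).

-t^5 + 2*t^4 - 3*t^3 + 5*t^2 - 5*t + 6 - 5*t^-1 + 3*t^-2 - 2*t^-3 + t^-4

Derivation:
Markov-equivalent braids have isotopic closures, hence identical knot invariants. Strip the Markov moves from each word to reach a common short braid β, then compute V(t) once on β.
Braid A: s3^-1 s1 s3 s2^-1 s2^-1 s2^-1 s3 s2^-1 s1 s1 s3 s4^-1 on 5 strands reduces by inverse Markov moves (closure unchanged at each step):
  Destabilize: the word has the form β·s4^-1 where s4^-1 occurs only as the final letter (β ∈ B_4); drop it and the last strand → 4 strands.
  Deconjugate: the word is γ·β·γ⁻¹ with γ = s3^-1 (prefix) and γ⁻¹ = s3 (suffix); strip both.
Reduced to β = s1 s3 s2^-1 s2^-1 s2^-1 s3 s2^-1 s1 s1 on 4 strands, 9 crossings.
Braid B: s1^-1 s1 s3 s2^-1 s2^-1 s2^-1 s3 s2^-1 s1 s1 s1 on 4 strands reduces by inverse Markov moves (closure unchanged at each step):
  Deconjugate: the word is γ·β·γ⁻¹ with γ = s1^-1 (prefix) and γ⁻¹ = s1 (suffix); strip both.
Reduced to β = s1 s3 s2^-1 s2^-1 s2^-1 s3 s2^-1 s1 s1 on 4 strands, 9 crossings.
Both give the same β = s1 s3 s2^-1 s2^-1 s2^-1 s3 s2^-1 s1 s1 on 4 strands, so one state sum suffices:
Braid: s1 s3 s2^-1 s2^-1 s2^-1 s3 s2^-1 s1 s1 on 4 strands, 9 crossings.
Writhe w = (#positive) - (#negative) = 5 - 4 = 1.
Enumerate smoothing states for the bracket polynomial. There are 2^9 = 512 states.
Smooth each crossing (0=||, 1=⌣⌢); contribution A^(Σ sign_k(1-2s_k)) * d^(L-1).
Tabulate the states by total A-exponent and number of loops L (A-exp: L × count):
  A^9: L=6 ×1
  A^7: L=5 ×9
  A^5: L=4 ×33, L=6 ×3
  A^3: L=3 ×64, L=5 ×19, L=7 ×1
  A^1: L=2 ×68, L=4 ×52, L=6 ×6
  A^-1: L=1 ×33, L=3 ×75, L=5 ×18
  A^-3: L=2 ×51, L=4 ×32, L=6 ×1
  A^-5: L=3 ×32, L=5 ×4
  A^-7: L=4 ×9
  A^-9: L=5 ×1
Each group contributes A^e * Σ count * d^(L-1):
Powers of d = -A^2 - A^-2: d^2 = A^4 + 2 + A^-4; d^3 = -A^6 - 3*A^2 - 3*A^-2 - A^-6; d^4 = A^8 + 4*A^4 + 6 + 4*A^-4 + A^-8; d^5 = -A^10 - 5*A^6 - 10*A^2 - 10*A^-2 - 5*A^-6 - A^-10; d^6 = A^12 + 6*A^8 + 15*A^4 + 20 + 15*A^-4 + 6*A^-8 + A^-12.
  A^9 * (d^5) = -A^19 - 5*A^15 - 10*A^11 - 10*A^7 - 5*A^3 - A^-1
  A^7 * (9*d^4) = 9*A^15 + 36*A^11 + 54*A^7 + 36*A^3 + 9*A^-1
  A^5 * (33*d^3 + 3*d^5) = -3*A^15 - 48*A^11 - 129*A^7 - 129*A^3 - 48*A^-1 - 3*A^-5
  A^3 * (64*d^2 + 19*d^4 + d^6) = A^15 + 25*A^11 + 155*A^7 + 262*A^3 + 155*A^-1 + 25*A^-5 + A^-9
  A^1 * (68*d + 52*d^3 + 6*d^5) = -6*A^11 - 82*A^7 - 284*A^3 - 284*A^-1 - 82*A^-5 - 6*A^-9
  A^-1 * (33 + 75*d^2 + 18*d^4) = 18*A^7 + 147*A^3 + 291*A^-1 + 147*A^-5 + 18*A^-9
  A^-3 * (51*d + 32*d^3 + d^5) = -A^7 - 37*A^3 - 157*A^-1 - 157*A^-5 - 37*A^-9 - A^-13
  A^-5 * (32*d^2 + 4*d^4) = 4*A^3 + 48*A^-1 + 88*A^-5 + 48*A^-9 + 4*A^-13
  A^-7 * (9*d^3) = -9*A^-1 - 27*A^-5 - 27*A^-9 - 9*A^-13
  A^-9 * (d^4) = A^-1 + 4*A^-5 + 6*A^-9 + 4*A^-13 + A^-17
Summing the groups: <K> = -A^19 + 2*A^15 - 3*A^11 + 5*A^7 - 6*A^3 + 5*A^-1 - 5*A^-5 + 3*A^-9 - 2*A^-13 + A^-17
Normalise by the writhe: (-A^3)^(-w) = (-A^3)^(-1) = -A^-3, so f(A) = -A^-3 * <K> = A^16 - 2*A^12 + 3*A^8 - 5*A^4 + 6 - 5*A^-4 + 5*A^-8 - 3*A^-12 + 2*A^-16 - A^-20.
Substitute A = t^(-1/4), i.e. A^e → t^(-e/4): V(t) = -t^5 + 2*t^4 - 3*t^3 + 5*t^2 - 5*t + 6 - 5*t^-1 + 3*t^-2 - 2*t^-3 + t^-4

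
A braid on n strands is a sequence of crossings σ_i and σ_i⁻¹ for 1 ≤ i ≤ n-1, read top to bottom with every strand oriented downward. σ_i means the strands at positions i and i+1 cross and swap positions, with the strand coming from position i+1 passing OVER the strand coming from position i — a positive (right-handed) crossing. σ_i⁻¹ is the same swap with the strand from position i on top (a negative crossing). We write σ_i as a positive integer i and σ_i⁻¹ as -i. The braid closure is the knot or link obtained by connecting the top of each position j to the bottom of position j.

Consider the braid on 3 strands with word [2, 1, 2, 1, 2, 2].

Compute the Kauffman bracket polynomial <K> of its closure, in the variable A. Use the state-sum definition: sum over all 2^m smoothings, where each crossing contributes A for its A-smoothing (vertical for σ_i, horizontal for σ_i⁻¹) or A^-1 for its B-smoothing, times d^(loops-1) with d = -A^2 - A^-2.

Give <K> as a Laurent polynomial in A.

Braid: s2 s1 s2 s1 s2 s2 on 3 strands, 6 crossings.
Writhe w = (#positive) - (#negative) = 6 - 0 = 6.
State-sum expansion of <K>. There are 2^6 = 64 states.
Each crossing splits two ways (0=vertical, 1=horizontal). The state's weight is A^(#A-smoothings - #B-smoothings) * d^(loops - 1).
Tabulate the states by total A-exponent and number of loops L (A-exp: L × count):
  A^6: L=3 ×1
  A^4: L=2 ×6
  A^2: L=1 ×8, L=3 ×7
  A^0: L=2 ×16, L=4 ×4
  A^-2: L=1 ×3, L=3 ×11, L=5 ×1
  A^-4: L=2 ×3, L=4 ×3
  A^-6: L=3 ×1
Each group contributes A^e * Σ count * d^(L-1):
Powers of d = -A^2 - A^-2: d^2 = A^4 + 2 + A^-4; d^3 = -A^6 - 3*A^2 - 3*A^-2 - A^-6; d^4 = A^8 + 4*A^4 + 6 + 4*A^-4 + A^-8.
  A^6 * (d^2) = A^10 + 2*A^6 + A^2
  A^4 * (6*d) = -6*A^6 - 6*A^2
  A^2 * (8 + 7*d^2) = 7*A^6 + 22*A^2 + 7*A^-2
  A^0 * (16*d + 4*d^3) = -4*A^6 - 28*A^2 - 28*A^-2 - 4*A^-6
  A^-2 * (3 + 11*d^2 + d^4) = A^6 + 15*A^2 + 31*A^-2 + 15*A^-6 + A^-10
  A^-4 * (3*d + 3*d^3) = -3*A^2 - 12*A^-2 - 12*A^-6 - 3*A^-10
  A^-6 * (d^2) = A^-2 + 2*A^-6 + A^-10
Summing the groups: <K> = A^10 + A^2 - A^-2 + A^-6 - A^-10

Answer: A^10 + A^2 - A^-2 + A^-6 - A^-10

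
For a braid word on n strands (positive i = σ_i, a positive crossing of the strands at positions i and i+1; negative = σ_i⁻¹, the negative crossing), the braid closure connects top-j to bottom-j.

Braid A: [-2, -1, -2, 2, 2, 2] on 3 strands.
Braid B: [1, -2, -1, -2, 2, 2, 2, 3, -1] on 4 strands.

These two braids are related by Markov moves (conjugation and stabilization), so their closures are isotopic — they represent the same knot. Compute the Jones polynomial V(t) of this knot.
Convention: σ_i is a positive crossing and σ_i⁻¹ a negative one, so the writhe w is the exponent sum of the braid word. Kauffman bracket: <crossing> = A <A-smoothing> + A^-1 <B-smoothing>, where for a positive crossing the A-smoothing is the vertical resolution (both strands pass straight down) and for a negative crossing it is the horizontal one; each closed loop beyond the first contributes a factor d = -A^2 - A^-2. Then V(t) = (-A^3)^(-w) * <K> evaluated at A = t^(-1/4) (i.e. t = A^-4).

1

Derivation:
Markov-equivalent braids have isotopic closures, hence identical knot invariants. Strip the Markov moves from each word to reach a common short braid β, then compute V(t) once on β.
Braid A: s2^-1 s1^-1 s2^-1 s2 s2 s2 on 3 strands has no conjugating prefix/suffix or stabilization to strip; take β = s2^-1 s1^-1 s2^-1 s2 s2 s2.
Braid B: s1 s2^-1 s1^-1 s2^-1 s2 s2 s2 s3 s1^-1 on 4 strands reduces by inverse Markov moves (closure unchanged at each step):
  Deconjugate: the word is γ·β·γ⁻¹ with γ = s1 (prefix) and γ⁻¹ = s1^-1 (suffix); strip both.
  Destabilize: the word has the form β·s3 where s3 occurs only as the final letter (β ∈ B_3); drop it and the last strand → 3 strands.
Reduced to β = s2^-1 s1^-1 s2^-1 s2 s2 s2 on 3 strands, 6 crossings.
Both give the same β = s2^-1 s1^-1 s2^-1 s2 s2 s2 on 3 strands, so one state sum suffices:
First cancel adjacent σ_i σ_i⁻¹ pairs (Reidemeister II — same braid, same closure): s2^-1 s1^-1 s2^-1 s2 s2 s2 → s2^-1 s1^-1 s2 s2.
Braid: s2^-1 s1^-1 s2 s2 on 3 strands, 4 crossings.
Writhe w = (#positive) - (#negative) = 2 - 2 = 0.
Enumerate smoothing states for the bracket polynomial. There are 2^4 = 16 states.
Each crossing splits two ways (0=vertical, 1=horizontal). The state's weight is A^(#A-smoothings - #B-smoothings) * d^(loops - 1).
  state 0000: A-exp=+0, loops=3, term = A^0 * d^2
  state 0001: A-exp=-2, loops=2, term = A^-2 * d^1
  state 0010: A-exp=-2, loops=2, term = A^-2 * d^1
  state 0011: A-exp=-4, loops=3, term = A^-4 * d^2
  state 0100: A-exp=+2, loops=2, term = A^2 * d^1
  state 0101: A-exp=+0, loops=1, term = A^0 * d^0
  state 0110: A-exp=+0, loops=1, term = A^0 * d^0
  state 0111: A-exp=-2, loops=2, term = A^-2 * d^1
  state 1000: A-exp=+2, loops=2, term = A^2 * d^1
  state 1001: A-exp=+0, loops=3, term = A^0 * d^2
  state 1010: A-exp=+0, loops=3, term = A^0 * d^2
  state 1011: A-exp=-2, loops=4, term = A^-2 * d^3
  state 1100: A-exp=+4, loops=1, term = A^4 * d^0
  state 1101: A-exp=+2, loops=2, term = A^2 * d^1
  state 1110: A-exp=+2, loops=2, term = A^2 * d^1
  state 1111: A-exp=+0, loops=3, term = A^0 * d^2
Collect the terms by A-exponent (count of states per loop number):
Powers of d = -A^2 - A^-2: d^2 = A^4 + 2 + A^-4; d^3 = -A^6 - 3*A^2 - 3*A^-2 - A^-6.
  A^4 * (1) = A^4
  A^2 * (4*d) = -4*A^4 - 4
  A^0 * (2 + 4*d^2) = 4*A^4 + 10 + 4*A^-4
  A^-2 * (3*d + d^3) = -A^4 - 6 - 6*A^-4 - A^-8
  A^-4 * (d^2) = 1 + 2*A^-4 + A^-8
Summing the groups: <K> = 1
Normalise by the writhe: (-A^3)^(-w) = (-A^3)^(0) = 1, so f(A) = 1 * <K> = 1.
Substitute A = t^(-1/4), i.e. A^e → t^(-e/4): V(t) = 1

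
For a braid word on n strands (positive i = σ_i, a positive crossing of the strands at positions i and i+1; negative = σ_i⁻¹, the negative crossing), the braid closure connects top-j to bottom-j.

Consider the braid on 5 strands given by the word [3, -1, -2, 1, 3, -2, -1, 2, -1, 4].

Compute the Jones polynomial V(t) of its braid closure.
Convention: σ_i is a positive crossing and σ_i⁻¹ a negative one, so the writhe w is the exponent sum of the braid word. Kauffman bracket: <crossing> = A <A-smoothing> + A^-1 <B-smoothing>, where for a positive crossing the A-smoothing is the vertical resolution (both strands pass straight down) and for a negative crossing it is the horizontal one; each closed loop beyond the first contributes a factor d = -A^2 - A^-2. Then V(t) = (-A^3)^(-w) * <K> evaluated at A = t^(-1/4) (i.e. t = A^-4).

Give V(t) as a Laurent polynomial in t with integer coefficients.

The presented braid s3 s1^-1 s2^-1 s1 s3 s2^-1 s1^-1 s2 s1^-1 s4 on 5 strands reduces by inverse Markov moves (closure unchanged at each step):
  Destabilize: the word has the form β·s4 where s4 occurs only as the final letter (β ∈ B_4); drop it and the last strand → 4 strands.
Reduced to β = s3 s1^-1 s2^-1 s1 s3 s2^-1 s1^-1 s2 s1^-1 on 4 strands, 9 crossings.
Compute on β:
Braid: s3 s1^-1 s2^-1 s1 s3 s2^-1 s1^-1 s2 s1^-1 on 4 strands, 9 crossings.
Writhe w = (#positive) - (#negative) = 4 - 5 = -1.
Enumerate smoothing states for the bracket polynomial. There are 2^9 = 512 states.
Each crossing splits two ways (0=vertical, 1=horizontal). The state's weight is A^(#A-smoothings - #B-smoothings) * d^(loops - 1).
Tabulate the states by total A-exponent and number of loops L (A-exp: L × count):
  A^9: L=5 ×1
  A^7: L=4 ×9
  A^5: L=3 ×32, L=5 ×4
  A^3: L=2 ×53, L=4 ×30, L=6 ×1
  A^1: L=1 ×35, L=3 ×80, L=5 ×11
  A^-1: L=2 ×86, L=4 ×39, L=6 ×1
  A^-3: L=1 ×21, L=3 ×58, L=5 ×5
  A^-5: L=2 ×26, L=4 ×10
  A^-7: L=1 ×3, L=3 ×6
  A^-9: L=2 ×1
Each group contributes A^e * Σ count * d^(L-1):
Powers of d = -A^2 - A^-2: d^2 = A^4 + 2 + A^-4; d^3 = -A^6 - 3*A^2 - 3*A^-2 - A^-6; d^4 = A^8 + 4*A^4 + 6 + 4*A^-4 + A^-8; d^5 = -A^10 - 5*A^6 - 10*A^2 - 10*A^-2 - 5*A^-6 - A^-10.
  A^9 * (d^4) = A^17 + 4*A^13 + 6*A^9 + 4*A^5 + A
  A^7 * (9*d^3) = -9*A^13 - 27*A^9 - 27*A^5 - 9*A
  A^5 * (32*d^2 + 4*d^4) = 4*A^13 + 48*A^9 + 88*A^5 + 48*A + 4*A^-3
  A^3 * (53*d + 30*d^3 + d^5) = -A^13 - 35*A^9 - 153*A^5 - 153*A - 35*A^-3 - A^-7
  A^1 * (35 + 80*d^2 + 11*d^4) = 11*A^9 + 124*A^5 + 261*A + 124*A^-3 + 11*A^-7
  A^-1 * (86*d + 39*d^3 + d^5) = -A^9 - 44*A^5 - 213*A - 213*A^-3 - 44*A^-7 - A^-11
  A^-3 * (21 + 58*d^2 + 5*d^4) = 5*A^5 + 78*A + 167*A^-3 + 78*A^-7 + 5*A^-11
  A^-5 * (26*d + 10*d^3) = -10*A - 56*A^-3 - 56*A^-7 - 10*A^-11
  A^-7 * (3 + 6*d^2) = 6*A^-3 + 15*A^-7 + 6*A^-11
  A^-9 * (d) = -A^-7 - A^-11
Summing the groups: <K> = A^17 - 2*A^13 + 2*A^9 - 3*A^5 + 3*A - 3*A^-3 + 2*A^-7 - A^-11
Normalise by the writhe: (-A^3)^(-w) = (-A^3)^(1) = -A^3, so f(A) = -A^3 * <K> = -A^20 + 2*A^16 - 2*A^12 + 3*A^8 - 3*A^4 + 3 - 2*A^-4 + A^-8.
Substitute A = t^(-1/4), i.e. A^e → t^(-e/4): V(t) = t^2 - 2*t + 3 - 3*t^-1 + 3*t^-2 - 2*t^-3 + 2*t^-4 - t^-5

Answer: t^2 - 2*t + 3 - 3*t^-1 + 3*t^-2 - 2*t^-3 + 2*t^-4 - t^-5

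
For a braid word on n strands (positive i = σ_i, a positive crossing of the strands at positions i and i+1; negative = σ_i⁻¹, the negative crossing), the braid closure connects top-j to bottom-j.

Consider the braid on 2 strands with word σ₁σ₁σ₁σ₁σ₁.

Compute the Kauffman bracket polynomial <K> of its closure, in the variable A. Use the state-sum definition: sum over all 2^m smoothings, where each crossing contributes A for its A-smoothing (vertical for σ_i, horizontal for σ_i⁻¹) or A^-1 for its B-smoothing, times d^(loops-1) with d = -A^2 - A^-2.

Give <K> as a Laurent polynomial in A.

-A^7 - A^-1 + A^-5 - A^-9 + A^-13

Derivation:
Braid: s1 s1 s1 s1 s1 on 2 strands, 5 crossings.
Writhe w = (#positive) - (#negative) = 5 - 0 = 5.
Computing the Kauffman bracket via state sum. There are 2^5 = 32 states.
Smooth each crossing (0=||, 1=⌣⌢); contribution A^(Σ sign_k(1-2s_k)) * d^(L-1).
  state 00000: A-exp=+5, loops=2, term = A^5 * d^1
  state 00001: A-exp=+3, loops=1, term = A^3 * d^0
  state 00010: A-exp=+3, loops=1, term = A^3 * d^0
  state 00011: A-exp=+1, loops=2, term = A^1 * d^1
  state 00100: A-exp=+3, loops=1, term = A^3 * d^0
  state 00101: A-exp=+1, loops=2, term = A^1 * d^1
  state 00110: A-exp=+1, loops=2, term = A^1 * d^1
  state 00111: A-exp=-1, loops=3, term = A^-1 * d^2
  state 01000: A-exp=+3, loops=1, term = A^3 * d^0
  state 01001: A-exp=+1, loops=2, term = A^1 * d^1
  state 01010: A-exp=+1, loops=2, term = A^1 * d^1
  state 01011: A-exp=-1, loops=3, term = A^-1 * d^2
  state 01100: A-exp=+1, loops=2, term = A^1 * d^1
  state 01101: A-exp=-1, loops=3, term = A^-1 * d^2
  state 01110: A-exp=-1, loops=3, term = A^-1 * d^2
  state 01111: A-exp=-3, loops=4, term = A^-3 * d^3
  state 10000: A-exp=+3, loops=1, term = A^3 * d^0
  state 10001: A-exp=+1, loops=2, term = A^1 * d^1
  state 10010: A-exp=+1, loops=2, term = A^1 * d^1
  state 10011: A-exp=-1, loops=3, term = A^-1 * d^2
  state 10100: A-exp=+1, loops=2, term = A^1 * d^1
  state 10101: A-exp=-1, loops=3, term = A^-1 * d^2
  state 10110: A-exp=-1, loops=3, term = A^-1 * d^2
  state 10111: A-exp=-3, loops=4, term = A^-3 * d^3
  state 11000: A-exp=+1, loops=2, term = A^1 * d^1
  state 11001: A-exp=-1, loops=3, term = A^-1 * d^2
  state 11010: A-exp=-1, loops=3, term = A^-1 * d^2
  state 11011: A-exp=-3, loops=4, term = A^-3 * d^3
  state 11100: A-exp=-1, loops=3, term = A^-1 * d^2
  state 11101: A-exp=-3, loops=4, term = A^-3 * d^3
  state 11110: A-exp=-3, loops=4, term = A^-3 * d^3
  state 11111: A-exp=-5, loops=5, term = A^-5 * d^4
Collect the terms by A-exponent (count of states per loop number):
Powers of d = -A^2 - A^-2: d^2 = A^4 + 2 + A^-4; d^3 = -A^6 - 3*A^2 - 3*A^-2 - A^-6; d^4 = A^8 + 4*A^4 + 6 + 4*A^-4 + A^-8.
  A^5 * (d) = -A^7 - A^3
  A^3 * (5) = 5*A^3
  A^1 * (10*d) = -10*A^3 - 10*A^-1
  A^-1 * (10*d^2) = 10*A^3 + 20*A^-1 + 10*A^-5
  A^-3 * (5*d^3) = -5*A^3 - 15*A^-1 - 15*A^-5 - 5*A^-9
  A^-5 * (d^4) = A^3 + 4*A^-1 + 6*A^-5 + 4*A^-9 + A^-13
Summing the groups: <K> = -A^7 - A^-1 + A^-5 - A^-9 + A^-13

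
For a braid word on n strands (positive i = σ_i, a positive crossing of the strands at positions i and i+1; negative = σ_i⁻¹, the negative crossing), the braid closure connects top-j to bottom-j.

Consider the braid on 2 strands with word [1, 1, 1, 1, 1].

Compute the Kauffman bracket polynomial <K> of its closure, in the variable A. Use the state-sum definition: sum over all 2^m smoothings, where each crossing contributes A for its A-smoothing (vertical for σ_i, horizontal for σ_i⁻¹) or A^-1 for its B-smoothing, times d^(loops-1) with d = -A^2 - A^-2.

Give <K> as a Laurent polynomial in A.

Braid: s1 s1 s1 s1 s1 on 2 strands, 5 crossings.
Writhe w = (#positive) - (#negative) = 5 - 0 = 5.
State-sum expansion of <K>. There are 2^5 = 32 states.
Each crossing splits two ways (0=vertical, 1=horizontal). The state's weight is A^(#A-smoothings - #B-smoothings) * d^(loops - 1).
  state 00000: A-exp=+5, loops=2, term = A^5 * d^1
  state 00001: A-exp=+3, loops=1, term = A^3 * d^0
  state 00010: A-exp=+3, loops=1, term = A^3 * d^0
  state 00011: A-exp=+1, loops=2, term = A^1 * d^1
  state 00100: A-exp=+3, loops=1, term = A^3 * d^0
  state 00101: A-exp=+1, loops=2, term = A^1 * d^1
  state 00110: A-exp=+1, loops=2, term = A^1 * d^1
  state 00111: A-exp=-1, loops=3, term = A^-1 * d^2
  state 01000: A-exp=+3, loops=1, term = A^3 * d^0
  state 01001: A-exp=+1, loops=2, term = A^1 * d^1
  state 01010: A-exp=+1, loops=2, term = A^1 * d^1
  state 01011: A-exp=-1, loops=3, term = A^-1 * d^2
  state 01100: A-exp=+1, loops=2, term = A^1 * d^1
  state 01101: A-exp=-1, loops=3, term = A^-1 * d^2
  state 01110: A-exp=-1, loops=3, term = A^-1 * d^2
  state 01111: A-exp=-3, loops=4, term = A^-3 * d^3
  state 10000: A-exp=+3, loops=1, term = A^3 * d^0
  state 10001: A-exp=+1, loops=2, term = A^1 * d^1
  state 10010: A-exp=+1, loops=2, term = A^1 * d^1
  state 10011: A-exp=-1, loops=3, term = A^-1 * d^2
  state 10100: A-exp=+1, loops=2, term = A^1 * d^1
  state 10101: A-exp=-1, loops=3, term = A^-1 * d^2
  state 10110: A-exp=-1, loops=3, term = A^-1 * d^2
  state 10111: A-exp=-3, loops=4, term = A^-3 * d^3
  state 11000: A-exp=+1, loops=2, term = A^1 * d^1
  state 11001: A-exp=-1, loops=3, term = A^-1 * d^2
  state 11010: A-exp=-1, loops=3, term = A^-1 * d^2
  state 11011: A-exp=-3, loops=4, term = A^-3 * d^3
  state 11100: A-exp=-1, loops=3, term = A^-1 * d^2
  state 11101: A-exp=-3, loops=4, term = A^-3 * d^3
  state 11110: A-exp=-3, loops=4, term = A^-3 * d^3
  state 11111: A-exp=-5, loops=5, term = A^-5 * d^4
Collect the terms by A-exponent (count of states per loop number):
Powers of d = -A^2 - A^-2: d^2 = A^4 + 2 + A^-4; d^3 = -A^6 - 3*A^2 - 3*A^-2 - A^-6; d^4 = A^8 + 4*A^4 + 6 + 4*A^-4 + A^-8.
  A^5 * (d) = -A^7 - A^3
  A^3 * (5) = 5*A^3
  A^1 * (10*d) = -10*A^3 - 10*A^-1
  A^-1 * (10*d^2) = 10*A^3 + 20*A^-1 + 10*A^-5
  A^-3 * (5*d^3) = -5*A^3 - 15*A^-1 - 15*A^-5 - 5*A^-9
  A^-5 * (d^4) = A^3 + 4*A^-1 + 6*A^-5 + 4*A^-9 + A^-13
Summing the groups: <K> = -A^7 - A^-1 + A^-5 - A^-9 + A^-13

Answer: -A^7 - A^-1 + A^-5 - A^-9 + A^-13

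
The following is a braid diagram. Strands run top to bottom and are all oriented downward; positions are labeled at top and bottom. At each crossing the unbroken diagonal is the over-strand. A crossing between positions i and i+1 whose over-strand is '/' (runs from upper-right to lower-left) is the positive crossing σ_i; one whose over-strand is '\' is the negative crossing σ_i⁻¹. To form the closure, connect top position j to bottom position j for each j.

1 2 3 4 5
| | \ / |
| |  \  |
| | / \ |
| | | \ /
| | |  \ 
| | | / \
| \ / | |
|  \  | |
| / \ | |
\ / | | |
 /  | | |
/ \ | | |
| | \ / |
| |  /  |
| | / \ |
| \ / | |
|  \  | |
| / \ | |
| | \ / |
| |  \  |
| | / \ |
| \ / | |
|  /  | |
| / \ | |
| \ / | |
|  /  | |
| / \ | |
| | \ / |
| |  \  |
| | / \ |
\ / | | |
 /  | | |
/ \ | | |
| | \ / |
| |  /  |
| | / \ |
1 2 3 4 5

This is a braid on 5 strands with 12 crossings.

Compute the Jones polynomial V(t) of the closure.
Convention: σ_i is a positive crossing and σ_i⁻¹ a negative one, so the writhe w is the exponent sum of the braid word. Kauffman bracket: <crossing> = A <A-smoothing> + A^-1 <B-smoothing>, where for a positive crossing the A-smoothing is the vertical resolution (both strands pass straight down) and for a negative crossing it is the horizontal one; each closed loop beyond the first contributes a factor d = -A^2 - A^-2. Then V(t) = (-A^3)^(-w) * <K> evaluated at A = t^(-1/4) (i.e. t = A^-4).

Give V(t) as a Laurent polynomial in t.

Reading the diagram top to bottom ('/'-over between positions i,i+1 = s_i, '\'-over = s_i^-1): braid word = s3^-1 s4^-1 s2^-1 s1 s3 s2^-1 s3^-1 s2 s2 s3^-1 s1 s3.
The presented braid s3^-1 s4^-1 s2^-1 s1 s3 s2^-1 s3^-1 s2 s2 s3^-1 s1 s3 on 5 strands reduces by inverse Markov moves (closure unchanged at each step):
  Deconjugate: the word is γ·β·γ⁻¹ with γ = s3^-1 (prefix) and γ⁻¹ = s3 (suffix); strip both.
Reduced to β = s4^-1 s2^-1 s1 s3 s2^-1 s3^-1 s2 s2 s3^-1 s1 on 5 strands, 10 crossings.
Compute on β:
Braid: s4^-1 s2^-1 s1 s3 s2^-1 s3^-1 s2 s2 s3^-1 s1 on 5 strands, 10 crossings.
Writhe w = (#positive) - (#negative) = 5 - 5 = 0.
State-sum expansion of <K>. There are 2^10 = 1024 states.
Each crossing splits two ways (0=vertical, 1=horizontal). The state's weight is A^(#A-smoothings - #B-smoothings) * d^(loops - 1).
Tabulate the states by total A-exponent and number of loops L (A-exp: L × count):
  A^10: L=4 ×1
  A^8: L=3 ×9, L=5 ×1
  A^6: L=2 ×27, L=4 ×18
  A^4: L=1 ×28, L=3 ×78, L=5 ×14
  A^2: L=2 ×116, L=4 ×88, L=6 ×6
  A^0: L=1 ×27, L=3 ×178, L=5 ×46, L=7 ×1
  A^-2: L=2 ×78, L=4 ×123, L=6 ×9
  A^-4: L=1 ×6, L=3 ×78, L=5 ×36
  A^-6: L=2 ×11, L=4 ×31, L=6 ×3
  A^-8: L=3 ×6, L=5 ×4
  A^-10: L=4 ×1
Each group contributes A^e * Σ count * d^(L-1):
Powers of d = -A^2 - A^-2: d^2 = A^4 + 2 + A^-4; d^3 = -A^6 - 3*A^2 - 3*A^-2 - A^-6; d^4 = A^8 + 4*A^4 + 6 + 4*A^-4 + A^-8; d^5 = -A^10 - 5*A^6 - 10*A^2 - 10*A^-2 - 5*A^-6 - A^-10; d^6 = A^12 + 6*A^8 + 15*A^4 + 20 + 15*A^-4 + 6*A^-8 + A^-12.
  A^10 * (d^3) = -A^16 - 3*A^12 - 3*A^8 - A^4
  A^8 * (9*d^2 + d^4) = A^16 + 13*A^12 + 24*A^8 + 13*A^4 + 1
  A^6 * (27*d + 18*d^3) = -18*A^12 - 81*A^8 - 81*A^4 - 18
  A^4 * (28 + 78*d^2 + 14*d^4) = 14*A^12 + 134*A^8 + 268*A^4 + 134 + 14*A^-4
  A^2 * (116*d + 88*d^3 + 6*d^5) = -6*A^12 - 118*A^8 - 440*A^4 - 440 - 118*A^-4 - 6*A^-8
  A^0 * (27 + 178*d^2 + 46*d^4 + d^6) = A^12 + 52*A^8 + 377*A^4 + 679 + 377*A^-4 + 52*A^-8 + A^-12
  A^-2 * (78*d + 123*d^3 + 9*d^5) = -9*A^8 - 168*A^4 - 537 - 537*A^-4 - 168*A^-8 - 9*A^-12
  A^-4 * (6 + 78*d^2 + 36*d^4) = 36*A^4 + 222 + 378*A^-4 + 222*A^-8 + 36*A^-12
  A^-6 * (11*d + 31*d^3 + 3*d^5) = -3*A^4 - 46 - 134*A^-4 - 134*A^-8 - 46*A^-12 - 3*A^-16
  A^-8 * (6*d^2 + 4*d^4) = 4 + 22*A^-4 + 36*A^-8 + 22*A^-12 + 4*A^-16
  A^-10 * (d^3) = -A^-4 - 3*A^-8 - 3*A^-12 - A^-16
Summing the groups: <K> = A^12 - A^8 + A^4 - 1 + A^-4 - A^-8 + A^-12
Normalise by the writhe: (-A^3)^(-w) = (-A^3)^(0) = 1, so f(A) = 1 * <K> = A^12 - A^8 + A^4 - 1 + A^-4 - A^-8 + A^-12.
Substitute A = t^(-1/4), i.e. A^e → t^(-e/4): V(t) = t^3 - t^2 + t - 1 + t^-1 - t^-2 + t^-3

Answer: t^3 - t^2 + t - 1 + t^-1 - t^-2 + t^-3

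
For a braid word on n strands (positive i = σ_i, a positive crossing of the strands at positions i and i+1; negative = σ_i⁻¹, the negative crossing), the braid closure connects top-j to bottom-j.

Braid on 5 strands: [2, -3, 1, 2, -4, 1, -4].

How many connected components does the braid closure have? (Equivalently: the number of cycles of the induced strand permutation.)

Track the strand permutation on 5 strands, starting from identity.
  step 1: s2 swaps positions 2,3 -> [1 3 2 4 5]
  step 2: s3^-1 swaps positions 3,4 -> [1 3 4 2 5]
  step 3: s1 swaps positions 1,2 -> [3 1 4 2 5]
  step 4: s2 swaps positions 2,3 -> [3 4 1 2 5]
  step 5: s4^-1 swaps positions 4,5 -> [3 4 1 5 2]
  step 6: s1 swaps positions 1,2 -> [4 3 1 5 2]
  step 7: s4^-1 swaps positions 4,5 -> [4 3 1 2 5]
Final permutation (position -> original strand): [4 3 1 2 5]
Closure components = cycle count of this permutation = 2.

Answer: 2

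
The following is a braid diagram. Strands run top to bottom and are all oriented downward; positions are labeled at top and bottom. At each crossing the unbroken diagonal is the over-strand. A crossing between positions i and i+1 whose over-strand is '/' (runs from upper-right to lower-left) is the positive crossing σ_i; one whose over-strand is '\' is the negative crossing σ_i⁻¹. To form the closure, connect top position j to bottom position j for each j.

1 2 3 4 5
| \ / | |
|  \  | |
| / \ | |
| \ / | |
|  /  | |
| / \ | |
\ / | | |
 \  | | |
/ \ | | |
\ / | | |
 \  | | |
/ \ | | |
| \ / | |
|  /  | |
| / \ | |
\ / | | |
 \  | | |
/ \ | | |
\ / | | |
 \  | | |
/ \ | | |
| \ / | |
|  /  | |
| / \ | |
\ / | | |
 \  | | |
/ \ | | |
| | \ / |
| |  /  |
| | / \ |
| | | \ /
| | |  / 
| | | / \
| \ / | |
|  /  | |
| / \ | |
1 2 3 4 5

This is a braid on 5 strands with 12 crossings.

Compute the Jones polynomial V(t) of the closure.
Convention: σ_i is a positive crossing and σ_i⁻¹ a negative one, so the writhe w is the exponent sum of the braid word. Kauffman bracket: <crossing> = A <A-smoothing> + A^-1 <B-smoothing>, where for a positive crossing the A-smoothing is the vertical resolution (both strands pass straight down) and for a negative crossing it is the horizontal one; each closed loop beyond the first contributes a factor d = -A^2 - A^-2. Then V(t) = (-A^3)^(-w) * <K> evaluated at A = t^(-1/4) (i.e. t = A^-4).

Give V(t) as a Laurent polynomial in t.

Reading the diagram top to bottom ('/'-over between positions i,i+1 = s_i, '\'-over = s_i^-1): braid word = s2^-1 s2 s1^-1 s1^-1 s2 s1^-1 s1^-1 s2 s1^-1 s3 s4 s2.
The presented braid s2^-1 s2 s1^-1 s1^-1 s2 s1^-1 s1^-1 s2 s1^-1 s3 s4 s2 on 5 strands reduces by inverse Markov moves (closure unchanged at each step):
  Deconjugate: the word is γ·β·γ⁻¹ with γ = s2^-1 (prefix) and γ⁻¹ = s2 (suffix); strip both.
  Destabilize: the word has the form β·s4 where s4 occurs only as the final letter (β ∈ B_4); drop it and the last strand → 4 strands.
  Destabilize: the word has the form β·s3 where s3 occurs only as the final letter (β ∈ B_3); drop it and the last strand → 3 strands.
Reduced to β = s2 s1^-1 s1^-1 s2 s1^-1 s1^-1 s2 s1^-1 on 3 strands, 8 crossings.
Compute on β:
Braid: s2 s1^-1 s1^-1 s2 s1^-1 s1^-1 s2 s1^-1 on 3 strands, 8 crossings.
Writhe w = (#positive) - (#negative) = 3 - 5 = -2.
Computing the Kauffman bracket via state sum. There are 2^8 = 256 states.
For each crossing: s=0 is the vertical smoothing, s=1 horizontal. Crossing k contributes A^(sign_k * (1 - 2*s_k)); loop factor d = -A^2 - A^-2.
Tabulate the states by total A-exponent and number of loops L (A-exp: L × count):
  A^8: L=6 ×1
  A^6: L=5 ×8
  A^4: L=4 ×28
  A^2: L=3 ×55, L=5 ×1
  A^0: L=2 ×63, L=4 ×7
  A^-2: L=1 ×35, L=3 ×21
  A^-4: L=2 ×26, L=4 ×2
  A^-6: L=3 ×8
  A^-8: L=4 ×1
Each group contributes A^e * Σ count * d^(L-1):
Powers of d = -A^2 - A^-2: d^2 = A^4 + 2 + A^-4; d^3 = -A^6 - 3*A^2 - 3*A^-2 - A^-6; d^4 = A^8 + 4*A^4 + 6 + 4*A^-4 + A^-8; d^5 = -A^10 - 5*A^6 - 10*A^2 - 10*A^-2 - 5*A^-6 - A^-10.
  A^8 * (d^5) = -A^18 - 5*A^14 - 10*A^10 - 10*A^6 - 5*A^2 - A^-2
  A^6 * (8*d^4) = 8*A^14 + 32*A^10 + 48*A^6 + 32*A^2 + 8*A^-2
  A^4 * (28*d^3) = -28*A^10 - 84*A^6 - 84*A^2 - 28*A^-2
  A^2 * (55*d^2 + d^4) = A^10 + 59*A^6 + 116*A^2 + 59*A^-2 + A^-6
  A^0 * (63*d + 7*d^3) = -7*A^6 - 84*A^2 - 84*A^-2 - 7*A^-6
  A^-2 * (35 + 21*d^2) = 21*A^2 + 77*A^-2 + 21*A^-6
  A^-4 * (26*d + 2*d^3) = -2*A^2 - 32*A^-2 - 32*A^-6 - 2*A^-10
  A^-6 * (8*d^2) = 8*A^-2 + 16*A^-6 + 8*A^-10
  A^-8 * (d^3) = -A^-2 - 3*A^-6 - 3*A^-10 - A^-14
Summing the groups: <K> = -A^18 + 3*A^14 - 5*A^10 + 6*A^6 - 6*A^2 + 6*A^-2 - 4*A^-6 + 3*A^-10 - A^-14
Normalise by the writhe: (-A^3)^(-w) = (-A^3)^(2) = A^6, so f(A) = A^6 * <K> = -A^24 + 3*A^20 - 5*A^16 + 6*A^12 - 6*A^8 + 6*A^4 - 4 + 3*A^-4 - A^-8.
Substitute A = t^(-1/4), i.e. A^e → t^(-e/4): V(t) = -t^2 + 3*t - 4 + 6*t^-1 - 6*t^-2 + 6*t^-3 - 5*t^-4 + 3*t^-5 - t^-6

Answer: -t^2 + 3*t - 4 + 6*t^-1 - 6*t^-2 + 6*t^-3 - 5*t^-4 + 3*t^-5 - t^-6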